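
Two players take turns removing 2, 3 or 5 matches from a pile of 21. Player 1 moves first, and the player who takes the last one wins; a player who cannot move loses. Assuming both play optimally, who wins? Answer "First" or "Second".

Second

W/L table (W = player to move can force a win):
i:   0  1  2  3  4  5  6  7  8  9 10 11 12 13 14 15 16 17 18 19 20 21
     L  L  W  W  W  W  W  L  L  W  W  W  W  W  L  L  W  W  W  W  W  L
Position 21 is L, so the second player wins.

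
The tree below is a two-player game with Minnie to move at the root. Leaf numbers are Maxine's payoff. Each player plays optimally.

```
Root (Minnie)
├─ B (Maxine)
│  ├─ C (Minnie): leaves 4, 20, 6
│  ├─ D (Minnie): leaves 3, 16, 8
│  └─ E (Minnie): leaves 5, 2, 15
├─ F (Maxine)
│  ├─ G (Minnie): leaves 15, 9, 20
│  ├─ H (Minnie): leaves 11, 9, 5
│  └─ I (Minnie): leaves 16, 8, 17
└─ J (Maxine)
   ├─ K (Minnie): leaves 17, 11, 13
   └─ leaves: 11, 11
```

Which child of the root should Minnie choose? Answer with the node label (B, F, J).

C (Minnie): min(4, 20, 6) = 4
D (Minnie): min(3, 16, 8) = 3
E (Minnie): min(5, 2, 15) = 2
B (Maxine): max(4, 3, 2) = 4
G (Minnie): min(15, 9, 20) = 9
H (Minnie): min(11, 9, 5) = 5
I (Minnie): min(16, 8, 17) = 8
F (Maxine): max(9, 5, 8) = 9
K (Minnie): min(17, 11, 13) = 11
J (Maxine): max(11, 11, 11) = 11
Root (Minnie): min(4, 9, 11) = 4
Minnie picks the child with the lowest value: B (value 4).

B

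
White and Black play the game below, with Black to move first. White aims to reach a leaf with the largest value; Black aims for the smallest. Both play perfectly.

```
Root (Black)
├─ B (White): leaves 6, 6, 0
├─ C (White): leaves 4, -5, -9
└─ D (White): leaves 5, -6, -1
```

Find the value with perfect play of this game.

B (White): max(6, 6, 0) = 6
C (White): max(4, -5, -9) = 4
D (White): max(5, -6, -1) = 5
Root (Black): min(6, 4, 5) = 4

4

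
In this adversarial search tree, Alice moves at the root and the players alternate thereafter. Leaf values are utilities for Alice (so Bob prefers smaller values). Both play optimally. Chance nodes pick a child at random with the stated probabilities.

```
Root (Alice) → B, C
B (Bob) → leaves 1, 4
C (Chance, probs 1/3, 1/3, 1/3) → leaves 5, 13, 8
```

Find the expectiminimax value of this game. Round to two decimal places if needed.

B (Bob): min(1, 4) = 1
C (Chance): 1/3·5 + 1/3·13 + 1/3·8 = 8.67
Root (Alice): max(1, 8.67) = 8.67

8.67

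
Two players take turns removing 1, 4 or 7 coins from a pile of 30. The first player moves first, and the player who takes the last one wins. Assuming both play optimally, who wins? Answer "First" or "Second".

Compute winning (W) and losing (L) positions by backward induction:
i:   0  1  2  3  4  5  6  7  8  9 10 11 12 13 14 15 16 17 18 19 20 21 22 23 24 25 26 27 28 29 30
     L  W  L  W  W  L  W  W  L  W  L  W  W  L  W  W  L  W  L  W  W  L  W  W  L  W  L  W  W  L  W
Position 30 is W, so the first player wins.

First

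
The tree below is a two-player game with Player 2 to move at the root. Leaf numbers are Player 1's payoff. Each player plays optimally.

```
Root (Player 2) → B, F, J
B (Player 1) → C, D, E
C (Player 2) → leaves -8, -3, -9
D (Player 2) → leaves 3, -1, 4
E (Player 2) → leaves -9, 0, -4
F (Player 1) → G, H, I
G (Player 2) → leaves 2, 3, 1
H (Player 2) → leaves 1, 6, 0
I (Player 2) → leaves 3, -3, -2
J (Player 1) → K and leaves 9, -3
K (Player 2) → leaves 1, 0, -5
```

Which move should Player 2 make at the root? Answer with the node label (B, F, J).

C (Player 2): min(-8, -3, -9) = -9
D (Player 2): min(3, -1, 4) = -1
E (Player 2): min(-9, 0, -4) = -9
B (Player 1): max(-9, -1, -9) = -1
G (Player 2): min(2, 3, 1) = 1
H (Player 2): min(1, 6, 0) = 0
I (Player 2): min(3, -3, -2) = -3
F (Player 1): max(1, 0, -3) = 1
K (Player 2): min(1, 0, -5) = -5
J (Player 1): max(-5, 9, -3) = 9
Root (Player 2): min(-1, 1, 9) = -1
Player 2 picks the child with the lowest value: B (value -1).

B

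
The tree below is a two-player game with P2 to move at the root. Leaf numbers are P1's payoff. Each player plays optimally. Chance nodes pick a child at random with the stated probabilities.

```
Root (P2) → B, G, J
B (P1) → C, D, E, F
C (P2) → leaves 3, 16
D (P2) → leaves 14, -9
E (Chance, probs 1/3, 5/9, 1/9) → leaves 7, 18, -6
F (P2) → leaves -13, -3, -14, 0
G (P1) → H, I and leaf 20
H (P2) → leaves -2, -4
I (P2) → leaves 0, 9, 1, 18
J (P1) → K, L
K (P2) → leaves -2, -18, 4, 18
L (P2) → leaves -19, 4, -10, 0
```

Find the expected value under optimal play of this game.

-18

C (P2): min(3, 16) = 3
D (P2): min(14, -9) = -9
E (Chance): 1/3·7 + 5/9·18 + 1/9·-6 = 11.67
F (P2): min(-13, -3, -14, 0) = -14
B (P1): max(3, -9, 11.67, -14) = 11.67
H (P2): min(-2, -4) = -4
I (P2): min(0, 9, 1, 18) = 0
G (P1): max(-4, 0, 20) = 20
K (P2): min(-2, -18, 4, 18) = -18
L (P2): min(-19, 4, -10, 0) = -19
J (P1): max(-18, -19) = -18
Root (P2): min(11.67, 20, -18) = -18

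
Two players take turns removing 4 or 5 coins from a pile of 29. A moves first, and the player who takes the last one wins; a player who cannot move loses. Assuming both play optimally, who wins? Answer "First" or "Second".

W/L table (W = player to move can force a win):
i:   0  1  2  3  4  5  6  7  8  9 10 11 12 13 14 15 16 17 18 19 20 21 22 23 24 25 26 27 28 29
     L  L  L  L  W  W  W  W  W  L  L  L  L  W  W  W  W  W  L  L  L  L  W  W  W  W  W  L  L  L
Position 29 is L, so the second player wins.

Second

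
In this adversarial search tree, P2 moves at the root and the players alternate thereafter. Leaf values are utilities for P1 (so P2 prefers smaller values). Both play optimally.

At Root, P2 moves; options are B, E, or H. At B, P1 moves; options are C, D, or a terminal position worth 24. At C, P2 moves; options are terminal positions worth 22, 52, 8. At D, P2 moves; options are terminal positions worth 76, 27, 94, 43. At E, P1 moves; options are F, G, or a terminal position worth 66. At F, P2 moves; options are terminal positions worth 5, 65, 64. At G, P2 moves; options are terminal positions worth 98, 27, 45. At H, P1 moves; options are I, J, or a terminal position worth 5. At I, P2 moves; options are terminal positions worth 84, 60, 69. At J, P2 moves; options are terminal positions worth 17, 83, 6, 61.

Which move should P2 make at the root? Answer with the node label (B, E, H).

B

C (P2): min(22, 52, 8) = 8
D (P2): min(76, 27, 94, 43) = 27
B (P1): max(8, 27, 24) = 27
F (P2): min(5, 65, 64) = 5
G (P2): min(98, 27, 45) = 27
E (P1): max(5, 27, 66) = 66
I (P2): min(84, 60, 69) = 60
J (P2): min(17, 83, 6, 61) = 6
H (P1): max(60, 6, 5) = 60
Root (P2): min(27, 66, 60) = 27
P2 picks the child with the lowest value: B (value 27).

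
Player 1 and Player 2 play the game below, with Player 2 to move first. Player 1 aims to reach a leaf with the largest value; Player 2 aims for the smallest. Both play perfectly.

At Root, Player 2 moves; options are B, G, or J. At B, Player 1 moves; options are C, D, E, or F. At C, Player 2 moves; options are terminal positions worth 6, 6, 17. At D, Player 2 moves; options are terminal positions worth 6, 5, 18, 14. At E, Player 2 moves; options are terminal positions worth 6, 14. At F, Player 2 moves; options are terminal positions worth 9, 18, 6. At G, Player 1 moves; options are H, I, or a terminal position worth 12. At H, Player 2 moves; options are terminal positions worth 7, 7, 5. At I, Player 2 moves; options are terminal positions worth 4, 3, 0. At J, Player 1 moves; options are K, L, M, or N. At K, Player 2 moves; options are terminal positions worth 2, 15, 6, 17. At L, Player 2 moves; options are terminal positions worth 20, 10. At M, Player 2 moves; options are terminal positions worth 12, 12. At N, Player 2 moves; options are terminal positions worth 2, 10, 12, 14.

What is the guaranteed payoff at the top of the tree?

C (Player 2): min(6, 6, 17) = 6
D (Player 2): min(6, 5, 18, 14) = 5
E (Player 2): min(6, 14) = 6
F (Player 2): min(9, 18, 6) = 6
B (Player 1): max(6, 5, 6, 6) = 6
H (Player 2): min(7, 7, 5) = 5
I (Player 2): min(4, 3, 0) = 0
G (Player 1): max(5, 0, 12) = 12
K (Player 2): min(2, 15, 6, 17) = 2
L (Player 2): min(20, 10) = 10
M (Player 2): min(12, 12) = 12
N (Player 2): min(2, 10, 12, 14) = 2
J (Player 1): max(2, 10, 12, 2) = 12
Root (Player 2): min(6, 12, 12) = 6

6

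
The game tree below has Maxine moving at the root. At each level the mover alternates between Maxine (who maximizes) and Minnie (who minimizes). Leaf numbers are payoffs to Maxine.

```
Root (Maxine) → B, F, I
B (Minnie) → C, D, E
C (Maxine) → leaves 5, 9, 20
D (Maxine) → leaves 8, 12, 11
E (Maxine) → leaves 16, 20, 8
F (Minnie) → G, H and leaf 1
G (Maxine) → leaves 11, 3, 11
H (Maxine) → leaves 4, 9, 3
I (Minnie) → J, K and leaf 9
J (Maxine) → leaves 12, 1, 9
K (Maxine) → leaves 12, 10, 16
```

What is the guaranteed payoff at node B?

C: max(5, 9, 20) = 20
D: max(8, 12, 11) = 12
E: max(16, 20, 8) = 20
B: min(20, 12, 20) = 12

12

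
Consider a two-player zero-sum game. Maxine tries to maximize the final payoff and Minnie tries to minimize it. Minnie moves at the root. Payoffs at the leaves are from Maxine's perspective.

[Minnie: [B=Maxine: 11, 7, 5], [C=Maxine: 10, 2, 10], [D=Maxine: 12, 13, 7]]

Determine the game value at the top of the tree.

10

B (Maxine): max(11, 7, 5) = 11
C (Maxine): max(10, 2, 10) = 10
D (Maxine): max(12, 13, 7) = 13
Root (Minnie): min(11, 10, 13) = 10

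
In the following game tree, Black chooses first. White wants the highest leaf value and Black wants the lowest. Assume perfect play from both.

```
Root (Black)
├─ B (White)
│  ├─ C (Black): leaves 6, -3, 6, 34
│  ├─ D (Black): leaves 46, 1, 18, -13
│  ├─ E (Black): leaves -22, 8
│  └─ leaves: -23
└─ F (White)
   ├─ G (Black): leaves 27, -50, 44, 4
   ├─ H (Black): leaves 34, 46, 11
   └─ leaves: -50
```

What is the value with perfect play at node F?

11

G: min(27, -50, 44, 4) = -50
H: min(34, 46, 11) = 11
F: max(-50, 11, -50) = 11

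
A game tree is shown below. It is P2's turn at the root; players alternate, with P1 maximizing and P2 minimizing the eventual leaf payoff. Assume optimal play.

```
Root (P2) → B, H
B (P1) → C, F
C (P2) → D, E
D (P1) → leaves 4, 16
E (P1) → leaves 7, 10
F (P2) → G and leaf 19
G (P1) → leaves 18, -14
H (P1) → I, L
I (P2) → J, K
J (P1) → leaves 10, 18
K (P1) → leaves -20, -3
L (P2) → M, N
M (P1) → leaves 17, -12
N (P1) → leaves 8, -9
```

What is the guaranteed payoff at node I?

-3

J: max(10, 18) = 18
K: max(-20, -3) = -3
I: min(18, -3) = -3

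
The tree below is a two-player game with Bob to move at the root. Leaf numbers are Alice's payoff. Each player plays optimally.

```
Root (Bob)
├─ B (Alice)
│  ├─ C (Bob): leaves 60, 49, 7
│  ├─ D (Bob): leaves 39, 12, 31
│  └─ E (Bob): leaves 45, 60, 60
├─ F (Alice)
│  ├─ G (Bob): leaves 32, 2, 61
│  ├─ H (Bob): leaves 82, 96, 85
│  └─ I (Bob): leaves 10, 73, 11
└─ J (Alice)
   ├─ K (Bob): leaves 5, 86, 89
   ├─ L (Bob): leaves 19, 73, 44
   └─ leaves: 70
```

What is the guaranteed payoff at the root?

45

C (Bob): min(60, 49, 7) = 7
D (Bob): min(39, 12, 31) = 12
E (Bob): min(45, 60, 60) = 45
B (Alice): max(7, 12, 45) = 45
G (Bob): min(32, 2, 61) = 2
H (Bob): min(82, 96, 85) = 82
I (Bob): min(10, 73, 11) = 10
F (Alice): max(2, 82, 10) = 82
K (Bob): min(5, 86, 89) = 5
L (Bob): min(19, 73, 44) = 19
J (Alice): max(5, 19, 70) = 70
Root (Bob): min(45, 82, 70) = 45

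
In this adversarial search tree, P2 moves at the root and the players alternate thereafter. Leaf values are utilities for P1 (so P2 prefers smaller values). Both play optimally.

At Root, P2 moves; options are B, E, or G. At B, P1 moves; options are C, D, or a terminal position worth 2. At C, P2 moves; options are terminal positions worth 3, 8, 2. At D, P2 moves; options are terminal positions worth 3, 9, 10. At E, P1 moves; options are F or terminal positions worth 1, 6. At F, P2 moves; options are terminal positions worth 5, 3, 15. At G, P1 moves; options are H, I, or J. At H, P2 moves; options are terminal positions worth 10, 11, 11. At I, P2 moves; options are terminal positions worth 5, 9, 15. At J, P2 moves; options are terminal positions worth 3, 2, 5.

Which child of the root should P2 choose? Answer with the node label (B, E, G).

B

C (P2): min(3, 8, 2) = 2
D (P2): min(3, 9, 10) = 3
B (P1): max(2, 3, 2) = 3
F (P2): min(5, 3, 15) = 3
E (P1): max(3, 1, 6) = 6
H (P2): min(10, 11, 11) = 10
I (P2): min(5, 9, 15) = 5
J (P2): min(3, 2, 5) = 2
G (P1): max(10, 5, 2) = 10
Root (P2): min(3, 6, 10) = 3
P2 picks the child with the lowest value: B (value 3).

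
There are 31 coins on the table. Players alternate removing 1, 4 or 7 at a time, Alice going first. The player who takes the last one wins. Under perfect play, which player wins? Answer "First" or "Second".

i:   0  1  2  3  4  5  6  7  8  9 10 11 12 13 14 15 16 17 18 19 20 21 22 23 24 25 26 27 28 29 30 31
     L  W  L  W  W  L  W  W  L  W  L  W  W  L  W  W  L  W  L  W  W  L  W  W  L  W  L  W  W  L  W  W
Position 31 is W, so the first player wins.

First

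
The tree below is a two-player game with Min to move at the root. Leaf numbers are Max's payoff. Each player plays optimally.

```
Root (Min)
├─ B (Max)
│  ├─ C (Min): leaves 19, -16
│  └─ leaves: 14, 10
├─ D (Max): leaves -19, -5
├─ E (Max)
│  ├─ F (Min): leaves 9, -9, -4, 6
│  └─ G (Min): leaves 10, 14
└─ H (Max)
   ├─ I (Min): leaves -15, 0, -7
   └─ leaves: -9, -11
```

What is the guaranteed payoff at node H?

I: min(-15, 0, -7) = -15
H: max(-15, -9, -11) = -9

-9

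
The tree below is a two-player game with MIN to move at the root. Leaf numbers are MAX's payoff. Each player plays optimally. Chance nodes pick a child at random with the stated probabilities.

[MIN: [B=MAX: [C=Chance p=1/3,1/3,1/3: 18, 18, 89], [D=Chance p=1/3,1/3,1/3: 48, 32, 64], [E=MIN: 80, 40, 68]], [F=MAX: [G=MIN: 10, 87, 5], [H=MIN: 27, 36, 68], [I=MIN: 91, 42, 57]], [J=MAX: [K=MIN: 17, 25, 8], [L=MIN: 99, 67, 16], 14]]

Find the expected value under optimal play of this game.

16

C (Chance): 1/3·18 + 1/3·18 + 1/3·89 = 41.67
D (Chance): 1/3·48 + 1/3·32 + 1/3·64 = 48
E (MIN): min(80, 40, 68) = 40
B (MAX): max(41.67, 48, 40) = 48
G (MIN): min(10, 87, 5) = 5
H (MIN): min(27, 36, 68) = 27
I (MIN): min(91, 42, 57) = 42
F (MAX): max(5, 27, 42) = 42
K (MIN): min(17, 25, 8) = 8
L (MIN): min(99, 67, 16) = 16
J (MAX): max(8, 16, 14) = 16
Root (MIN): min(48, 42, 16) = 16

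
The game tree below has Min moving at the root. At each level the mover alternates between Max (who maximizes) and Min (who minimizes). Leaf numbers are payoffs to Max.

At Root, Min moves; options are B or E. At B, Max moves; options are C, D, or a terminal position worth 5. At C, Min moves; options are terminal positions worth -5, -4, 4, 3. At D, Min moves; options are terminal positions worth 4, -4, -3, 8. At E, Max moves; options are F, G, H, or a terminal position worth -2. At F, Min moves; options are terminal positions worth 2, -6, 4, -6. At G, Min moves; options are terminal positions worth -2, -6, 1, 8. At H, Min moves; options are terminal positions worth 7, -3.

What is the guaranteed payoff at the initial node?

-2

C (Min): min(-5, -4, 4, 3) = -5
D (Min): min(4, -4, -3, 8) = -4
B (Max): max(-5, -4, 5) = 5
F (Min): min(2, -6, 4, -6) = -6
G (Min): min(-2, -6, 1, 8) = -6
H (Min): min(7, -3) = -3
E (Max): max(-6, -6, -3, -2) = -2
Root (Min): min(5, -2) = -2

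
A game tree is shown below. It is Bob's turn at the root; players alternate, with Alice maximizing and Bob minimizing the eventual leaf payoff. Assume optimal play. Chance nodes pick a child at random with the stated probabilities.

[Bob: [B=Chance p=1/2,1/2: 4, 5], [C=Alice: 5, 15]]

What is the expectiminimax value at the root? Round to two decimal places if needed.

B (Chance): 1/2·4 + 1/2·5 = 4.5
C (Alice): max(5, 15) = 15
Root (Bob): min(4.5, 15) = 4.5

4.5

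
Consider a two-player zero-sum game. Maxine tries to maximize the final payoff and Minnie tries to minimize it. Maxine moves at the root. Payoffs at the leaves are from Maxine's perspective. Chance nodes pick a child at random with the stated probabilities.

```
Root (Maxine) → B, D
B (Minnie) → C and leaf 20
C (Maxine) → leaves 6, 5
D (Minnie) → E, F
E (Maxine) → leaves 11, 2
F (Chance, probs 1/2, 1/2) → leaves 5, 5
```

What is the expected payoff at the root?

6

C (Maxine): max(6, 5) = 6
B (Minnie): min(6, 20) = 6
E (Maxine): max(11, 2) = 11
F (Chance): 1/2·5 + 1/2·5 = 5
D (Minnie): min(11, 5) = 5
Root (Maxine): max(6, 5) = 6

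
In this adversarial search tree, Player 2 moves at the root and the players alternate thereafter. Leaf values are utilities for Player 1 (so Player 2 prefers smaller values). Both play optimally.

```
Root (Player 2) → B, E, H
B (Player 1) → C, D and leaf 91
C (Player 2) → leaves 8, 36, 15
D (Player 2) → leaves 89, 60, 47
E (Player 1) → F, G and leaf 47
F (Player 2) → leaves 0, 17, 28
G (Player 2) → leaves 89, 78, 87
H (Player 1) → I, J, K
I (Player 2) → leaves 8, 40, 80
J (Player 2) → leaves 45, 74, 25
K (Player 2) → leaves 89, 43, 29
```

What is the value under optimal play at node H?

29

I: min(8, 40, 80) = 8
J: min(45, 74, 25) = 25
K: min(89, 43, 29) = 29
H: max(8, 25, 29) = 29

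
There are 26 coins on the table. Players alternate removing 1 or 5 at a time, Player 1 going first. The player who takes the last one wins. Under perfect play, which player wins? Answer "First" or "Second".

Second

i:   0  1  2  3  4  5  6  7  8  9 10 11 12 13 14 15 16 17 18 19 20 21 22 23 24 25 26
     L  W  L  W  L  W  L  W  L  W  L  W  L  W  L  W  L  W  L  W  L  W  L  W  L  W  L
Position 26 is L, so the second player wins.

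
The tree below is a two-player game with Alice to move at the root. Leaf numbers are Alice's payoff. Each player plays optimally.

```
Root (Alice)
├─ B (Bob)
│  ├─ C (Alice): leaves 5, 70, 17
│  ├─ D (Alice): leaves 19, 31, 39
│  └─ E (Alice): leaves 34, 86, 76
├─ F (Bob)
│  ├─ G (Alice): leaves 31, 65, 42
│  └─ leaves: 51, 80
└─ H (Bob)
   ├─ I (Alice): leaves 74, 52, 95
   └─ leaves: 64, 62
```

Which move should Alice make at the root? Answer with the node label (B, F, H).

H

C (Alice): max(5, 70, 17) = 70
D (Alice): max(19, 31, 39) = 39
E (Alice): max(34, 86, 76) = 86
B (Bob): min(70, 39, 86) = 39
G (Alice): max(31, 65, 42) = 65
F (Bob): min(65, 51, 80) = 51
I (Alice): max(74, 52, 95) = 95
H (Bob): min(95, 64, 62) = 62
Root (Alice): max(39, 51, 62) = 62
Alice picks the child with the highest value: H (value 62).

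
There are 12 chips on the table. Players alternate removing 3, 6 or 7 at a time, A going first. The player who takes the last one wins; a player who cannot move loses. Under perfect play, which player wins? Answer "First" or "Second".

Second

Compute winning (W) and losing (L) positions by backward induction:
i:   0  1  2  3  4  5  6  7  8  9 10 11 12
     L  L  L  W  W  W  W  W  W  W  L  L  L
Position 12 is L, so the second player wins.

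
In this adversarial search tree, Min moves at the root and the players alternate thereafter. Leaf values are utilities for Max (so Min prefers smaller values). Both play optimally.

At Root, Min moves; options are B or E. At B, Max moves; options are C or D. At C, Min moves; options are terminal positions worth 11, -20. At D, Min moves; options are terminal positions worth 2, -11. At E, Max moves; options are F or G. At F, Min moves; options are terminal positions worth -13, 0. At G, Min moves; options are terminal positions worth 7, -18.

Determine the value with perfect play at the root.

-13

C (Min): min(11, -20) = -20
D (Min): min(2, -11) = -11
B (Max): max(-20, -11) = -11
F (Min): min(-13, 0) = -13
G (Min): min(7, -18) = -18
E (Max): max(-13, -18) = -13
Root (Min): min(-11, -13) = -13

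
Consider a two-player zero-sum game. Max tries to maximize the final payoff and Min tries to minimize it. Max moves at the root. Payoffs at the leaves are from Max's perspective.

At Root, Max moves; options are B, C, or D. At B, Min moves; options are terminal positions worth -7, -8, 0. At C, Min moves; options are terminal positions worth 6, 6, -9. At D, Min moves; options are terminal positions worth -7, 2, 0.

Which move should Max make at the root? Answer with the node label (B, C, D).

B (Min): min(-7, -8, 0) = -8
C (Min): min(6, 6, -9) = -9
D (Min): min(-7, 2, 0) = -7
Root (Max): max(-8, -9, -7) = -7
Max picks the child with the highest value: D (value -7).

D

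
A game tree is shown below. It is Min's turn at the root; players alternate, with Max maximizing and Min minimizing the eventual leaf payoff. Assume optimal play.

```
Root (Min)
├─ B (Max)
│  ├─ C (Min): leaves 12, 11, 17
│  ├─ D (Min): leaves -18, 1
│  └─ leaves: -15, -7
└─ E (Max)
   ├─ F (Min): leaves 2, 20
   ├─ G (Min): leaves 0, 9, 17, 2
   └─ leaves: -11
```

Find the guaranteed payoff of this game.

2

C (Min): min(12, 11, 17) = 11
D (Min): min(-18, 1) = -18
B (Max): max(11, -18, -15, -7) = 11
F (Min): min(2, 20) = 2
G (Min): min(0, 9, 17, 2) = 0
E (Max): max(2, 0, -11) = 2
Root (Min): min(11, 2) = 2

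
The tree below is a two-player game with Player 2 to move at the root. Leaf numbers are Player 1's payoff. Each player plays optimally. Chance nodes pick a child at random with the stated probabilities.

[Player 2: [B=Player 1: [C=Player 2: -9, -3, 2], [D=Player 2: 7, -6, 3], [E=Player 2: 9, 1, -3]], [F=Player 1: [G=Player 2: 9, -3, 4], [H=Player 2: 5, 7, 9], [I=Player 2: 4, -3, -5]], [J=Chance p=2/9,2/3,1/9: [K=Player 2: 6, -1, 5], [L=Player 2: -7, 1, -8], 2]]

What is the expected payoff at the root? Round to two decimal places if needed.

-5.33

C (Player 2): min(-9, -3, 2) = -9
D (Player 2): min(7, -6, 3) = -6
E (Player 2): min(9, 1, -3) = -3
B (Player 1): max(-9, -6, -3) = -3
G (Player 2): min(9, -3, 4) = -3
H (Player 2): min(5, 7, 9) = 5
I (Player 2): min(4, -3, -5) = -5
F (Player 1): max(-3, 5, -5) = 5
K (Player 2): min(6, -1, 5) = -1
L (Player 2): min(-7, 1, -8) = -8
J (Chance): 2/9·-1 + 2/3·-8 + 1/9·2 = -5.33
Root (Player 2): min(-3, 5, -5.33) = -5.33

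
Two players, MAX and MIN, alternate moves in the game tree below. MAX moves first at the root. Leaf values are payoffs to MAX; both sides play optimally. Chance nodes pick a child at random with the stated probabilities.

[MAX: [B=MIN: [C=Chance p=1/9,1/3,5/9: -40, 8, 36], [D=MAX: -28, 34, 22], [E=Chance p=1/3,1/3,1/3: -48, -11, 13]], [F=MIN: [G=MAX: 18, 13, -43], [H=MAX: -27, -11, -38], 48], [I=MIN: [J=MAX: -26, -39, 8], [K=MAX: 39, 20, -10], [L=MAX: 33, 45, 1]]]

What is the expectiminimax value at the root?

C (Chance): 1/9·-40 + 1/3·8 + 5/9·36 = 18.22
D (MAX): max(-28, 34, 22) = 34
E (Chance): 1/3·-48 + 1/3·-11 + 1/3·13 = -15.33
B (MIN): min(18.22, 34, -15.33) = -15.33
G (MAX): max(18, 13, -43) = 18
H (MAX): max(-27, -11, -38) = -11
F (MIN): min(18, -11, 48) = -11
J (MAX): max(-26, -39, 8) = 8
K (MAX): max(39, 20, -10) = 39
L (MAX): max(33, 45, 1) = 45
I (MIN): min(8, 39, 45) = 8
Root (MAX): max(-15.33, -11, 8) = 8

8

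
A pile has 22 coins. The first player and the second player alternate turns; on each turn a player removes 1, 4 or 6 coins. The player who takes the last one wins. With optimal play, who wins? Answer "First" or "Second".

Second

Positions where the player to move wins (W) vs loses (L):
i:   0  1  2  3  4  5  6  7  8  9 10 11 12 13 14 15 16 17 18 19 20 21 22
     L  W  L  W  W  L  W  L  W  W  L  W  L  W  W  L  W  L  W  W  L  W  L
Position 22 is L, so the second player wins.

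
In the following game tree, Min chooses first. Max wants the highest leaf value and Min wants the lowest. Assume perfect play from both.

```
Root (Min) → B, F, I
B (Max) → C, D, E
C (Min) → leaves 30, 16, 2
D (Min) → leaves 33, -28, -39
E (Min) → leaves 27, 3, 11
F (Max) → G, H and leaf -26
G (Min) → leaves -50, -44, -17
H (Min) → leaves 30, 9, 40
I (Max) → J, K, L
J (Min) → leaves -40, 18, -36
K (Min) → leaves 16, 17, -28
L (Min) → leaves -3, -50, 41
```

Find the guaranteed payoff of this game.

-28

C (Min): min(30, 16, 2) = 2
D (Min): min(33, -28, -39) = -39
E (Min): min(27, 3, 11) = 3
B (Max): max(2, -39, 3) = 3
G (Min): min(-50, -44, -17) = -50
H (Min): min(30, 9, 40) = 9
F (Max): max(-50, 9, -26) = 9
J (Min): min(-40, 18, -36) = -40
K (Min): min(16, 17, -28) = -28
L (Min): min(-3, -50, 41) = -50
I (Max): max(-40, -28, -50) = -28
Root (Min): min(3, 9, -28) = -28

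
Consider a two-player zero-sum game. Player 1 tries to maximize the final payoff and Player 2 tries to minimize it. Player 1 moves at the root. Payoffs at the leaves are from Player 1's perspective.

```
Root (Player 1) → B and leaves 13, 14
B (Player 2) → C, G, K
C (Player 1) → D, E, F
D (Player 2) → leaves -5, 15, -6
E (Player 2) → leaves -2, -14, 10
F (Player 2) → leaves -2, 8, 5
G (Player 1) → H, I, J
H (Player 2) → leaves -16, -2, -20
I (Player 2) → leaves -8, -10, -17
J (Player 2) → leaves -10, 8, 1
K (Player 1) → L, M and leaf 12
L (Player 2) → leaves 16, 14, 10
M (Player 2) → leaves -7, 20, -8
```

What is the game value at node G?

H: min(-16, -2, -20) = -20
I: min(-8, -10, -17) = -17
J: min(-10, 8, 1) = -10
G: max(-20, -17, -10) = -10

-10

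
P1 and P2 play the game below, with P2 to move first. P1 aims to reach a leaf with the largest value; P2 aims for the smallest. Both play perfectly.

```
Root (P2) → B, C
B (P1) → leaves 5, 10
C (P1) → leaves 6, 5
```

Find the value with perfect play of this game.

6

B (P1): max(5, 10) = 10
C (P1): max(6, 5) = 6
Root (P2): min(10, 6) = 6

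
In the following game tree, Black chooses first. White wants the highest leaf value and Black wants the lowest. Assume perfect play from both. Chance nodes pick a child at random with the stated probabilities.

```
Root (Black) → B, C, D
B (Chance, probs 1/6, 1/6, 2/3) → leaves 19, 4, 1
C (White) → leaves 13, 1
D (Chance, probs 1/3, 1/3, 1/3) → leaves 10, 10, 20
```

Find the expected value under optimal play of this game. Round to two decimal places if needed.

4.5

B (Chance): 1/6·19 + 1/6·4 + 2/3·1 = 4.5
C (White): max(13, 1) = 13
D (Chance): 1/3·10 + 1/3·10 + 1/3·20 = 13.33
Root (Black): min(4.5, 13, 13.33) = 4.5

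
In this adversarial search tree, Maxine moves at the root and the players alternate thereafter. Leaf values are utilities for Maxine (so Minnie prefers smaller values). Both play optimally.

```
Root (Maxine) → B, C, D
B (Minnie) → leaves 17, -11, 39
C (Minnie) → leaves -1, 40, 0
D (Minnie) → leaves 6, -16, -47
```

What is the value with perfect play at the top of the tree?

-1

B (Minnie): min(17, -11, 39) = -11
C (Minnie): min(-1, 40, 0) = -1
D (Minnie): min(6, -16, -47) = -47
Root (Maxine): max(-11, -1, -47) = -1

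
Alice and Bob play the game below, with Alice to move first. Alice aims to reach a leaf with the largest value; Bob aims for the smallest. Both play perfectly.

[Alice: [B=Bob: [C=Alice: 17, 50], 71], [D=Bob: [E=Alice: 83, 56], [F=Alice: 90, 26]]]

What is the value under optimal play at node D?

E: max(83, 56) = 83
F: max(90, 26) = 90
D: min(83, 90) = 83

83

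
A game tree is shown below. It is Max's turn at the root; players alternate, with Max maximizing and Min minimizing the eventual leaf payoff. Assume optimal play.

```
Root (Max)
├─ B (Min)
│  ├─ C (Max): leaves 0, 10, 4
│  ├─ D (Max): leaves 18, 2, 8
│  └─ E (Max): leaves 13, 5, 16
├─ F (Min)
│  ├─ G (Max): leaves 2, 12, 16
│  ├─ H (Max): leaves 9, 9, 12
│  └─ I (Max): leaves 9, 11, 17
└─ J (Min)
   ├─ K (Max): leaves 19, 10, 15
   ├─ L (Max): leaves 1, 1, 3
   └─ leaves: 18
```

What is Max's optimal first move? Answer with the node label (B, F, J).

C (Max): max(0, 10, 4) = 10
D (Max): max(18, 2, 8) = 18
E (Max): max(13, 5, 16) = 16
B (Min): min(10, 18, 16) = 10
G (Max): max(2, 12, 16) = 16
H (Max): max(9, 9, 12) = 12
I (Max): max(9, 11, 17) = 17
F (Min): min(16, 12, 17) = 12
K (Max): max(19, 10, 15) = 19
L (Max): max(1, 1, 3) = 3
J (Min): min(19, 3, 18) = 3
Root (Max): max(10, 12, 3) = 12
Max picks the child with the highest value: F (value 12).

F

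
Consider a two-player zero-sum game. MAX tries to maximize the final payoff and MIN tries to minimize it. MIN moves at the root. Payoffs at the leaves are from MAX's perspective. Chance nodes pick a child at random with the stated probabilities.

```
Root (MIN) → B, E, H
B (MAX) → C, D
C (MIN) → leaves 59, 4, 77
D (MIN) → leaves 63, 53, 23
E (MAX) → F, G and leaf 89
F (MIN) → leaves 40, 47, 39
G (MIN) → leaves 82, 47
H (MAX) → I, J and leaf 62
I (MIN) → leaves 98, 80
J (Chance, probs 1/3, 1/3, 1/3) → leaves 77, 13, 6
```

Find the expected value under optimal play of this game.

23

C (MIN): min(59, 4, 77) = 4
D (MIN): min(63, 53, 23) = 23
B (MAX): max(4, 23) = 23
F (MIN): min(40, 47, 39) = 39
G (MIN): min(82, 47) = 47
E (MAX): max(39, 47, 89) = 89
I (MIN): min(98, 80) = 80
J (Chance): 1/3·77 + 1/3·13 + 1/3·6 = 32
H (MAX): max(80, 32, 62) = 80
Root (MIN): min(23, 89, 80) = 23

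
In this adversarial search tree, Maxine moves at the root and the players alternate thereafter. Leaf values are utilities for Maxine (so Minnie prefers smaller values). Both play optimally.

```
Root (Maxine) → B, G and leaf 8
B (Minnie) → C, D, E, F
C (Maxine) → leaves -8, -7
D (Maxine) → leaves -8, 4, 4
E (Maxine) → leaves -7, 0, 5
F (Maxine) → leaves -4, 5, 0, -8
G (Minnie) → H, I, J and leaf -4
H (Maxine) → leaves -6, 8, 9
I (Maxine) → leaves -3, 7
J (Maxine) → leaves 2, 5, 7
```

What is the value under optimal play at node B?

C: max(-8, -7) = -7
D: max(-8, 4, 4) = 4
E: max(-7, 0, 5) = 5
F: max(-4, 5, 0, -8) = 5
B: min(-7, 4, 5, 5) = -7

-7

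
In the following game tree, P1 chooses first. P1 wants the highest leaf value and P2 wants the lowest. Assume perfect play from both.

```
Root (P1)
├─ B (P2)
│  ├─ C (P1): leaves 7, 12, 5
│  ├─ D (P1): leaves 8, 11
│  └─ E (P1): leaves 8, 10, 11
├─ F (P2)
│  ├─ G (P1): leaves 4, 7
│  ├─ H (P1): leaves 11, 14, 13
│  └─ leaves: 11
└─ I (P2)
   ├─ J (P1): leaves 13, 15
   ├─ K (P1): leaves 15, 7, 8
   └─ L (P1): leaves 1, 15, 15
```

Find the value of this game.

15

C (P1): max(7, 12, 5) = 12
D (P1): max(8, 11) = 11
E (P1): max(8, 10, 11) = 11
B (P2): min(12, 11, 11) = 11
G (P1): max(4, 7) = 7
H (P1): max(11, 14, 13) = 14
F (P2): min(7, 14, 11) = 7
J (P1): max(13, 15) = 15
K (P1): max(15, 7, 8) = 15
L (P1): max(1, 15, 15) = 15
I (P2): min(15, 15, 15) = 15
Root (P1): max(11, 7, 15) = 15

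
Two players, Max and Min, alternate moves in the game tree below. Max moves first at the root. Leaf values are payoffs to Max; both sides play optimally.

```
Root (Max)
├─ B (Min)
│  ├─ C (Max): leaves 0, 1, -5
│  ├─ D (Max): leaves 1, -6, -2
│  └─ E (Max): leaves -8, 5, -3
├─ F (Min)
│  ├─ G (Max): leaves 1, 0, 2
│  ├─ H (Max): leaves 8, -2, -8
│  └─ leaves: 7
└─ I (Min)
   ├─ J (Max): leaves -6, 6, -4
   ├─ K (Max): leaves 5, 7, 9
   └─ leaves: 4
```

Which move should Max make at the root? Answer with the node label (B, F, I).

I

C (Max): max(0, 1, -5) = 1
D (Max): max(1, -6, -2) = 1
E (Max): max(-8, 5, -3) = 5
B (Min): min(1, 1, 5) = 1
G (Max): max(1, 0, 2) = 2
H (Max): max(8, -2, -8) = 8
F (Min): min(2, 8, 7) = 2
J (Max): max(-6, 6, -4) = 6
K (Max): max(5, 7, 9) = 9
I (Min): min(6, 9, 4) = 4
Root (Max): max(1, 2, 4) = 4
Max picks the child with the highest value: I (value 4).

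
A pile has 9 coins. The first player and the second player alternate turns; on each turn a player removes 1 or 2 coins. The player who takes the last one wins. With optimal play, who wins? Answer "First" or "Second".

Second

Compute winning (W) and losing (L) positions by backward induction:
i:   0  1  2  3  4  5  6  7  8  9
     L  W  W  L  W  W  L  W  W  L
Position 9 is L, so the second player wins.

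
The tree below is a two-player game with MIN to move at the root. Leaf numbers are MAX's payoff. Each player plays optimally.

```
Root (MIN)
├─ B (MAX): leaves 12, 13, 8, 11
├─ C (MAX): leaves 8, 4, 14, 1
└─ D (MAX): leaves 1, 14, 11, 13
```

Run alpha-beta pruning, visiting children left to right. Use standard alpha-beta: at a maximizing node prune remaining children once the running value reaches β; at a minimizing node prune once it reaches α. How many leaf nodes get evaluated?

B [α=-∞,β=+∞]: v=13
C [α=-∞,β=13]: v=14 after child 3 ≥ β → β-cutoff, skip 1
D [α=-∞,β=13]: v=14 after child 2 ≥ β → β-cutoff, skip 2
Root [α=-∞,β=+∞]: v=13
Leaves evaluated: 9 of 12.

9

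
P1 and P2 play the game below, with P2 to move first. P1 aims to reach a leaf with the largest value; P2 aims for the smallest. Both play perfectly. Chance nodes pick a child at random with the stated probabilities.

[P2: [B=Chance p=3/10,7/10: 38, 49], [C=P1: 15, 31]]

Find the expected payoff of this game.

31

B (Chance): 3/10·38 + 7/10·49 = 45.7
C (P1): max(15, 31) = 31
Root (P2): min(45.7, 31) = 31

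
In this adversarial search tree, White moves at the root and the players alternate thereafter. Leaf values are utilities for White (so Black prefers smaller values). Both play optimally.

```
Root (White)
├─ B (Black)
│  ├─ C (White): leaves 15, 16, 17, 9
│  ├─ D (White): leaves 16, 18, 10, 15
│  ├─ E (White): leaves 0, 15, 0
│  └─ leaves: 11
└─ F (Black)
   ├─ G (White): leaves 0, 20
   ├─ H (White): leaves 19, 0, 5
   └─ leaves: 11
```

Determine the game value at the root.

11

C (White): max(15, 16, 17, 9) = 17
D (White): max(16, 18, 10, 15) = 18
E (White): max(0, 15, 0) = 15
B (Black): min(17, 18, 15, 11) = 11
G (White): max(0, 20) = 20
H (White): max(19, 0, 5) = 19
F (Black): min(20, 19, 11) = 11
Root (White): max(11, 11) = 11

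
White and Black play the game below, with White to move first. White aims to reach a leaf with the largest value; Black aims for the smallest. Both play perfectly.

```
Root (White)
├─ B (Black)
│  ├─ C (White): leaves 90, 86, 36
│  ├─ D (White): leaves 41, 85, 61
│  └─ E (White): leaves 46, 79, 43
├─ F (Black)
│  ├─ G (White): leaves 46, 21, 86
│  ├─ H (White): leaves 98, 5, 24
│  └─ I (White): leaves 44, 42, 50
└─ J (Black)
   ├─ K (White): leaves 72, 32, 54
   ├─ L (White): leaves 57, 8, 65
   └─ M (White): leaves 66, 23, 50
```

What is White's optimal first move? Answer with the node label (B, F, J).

B

C (White): max(90, 86, 36) = 90
D (White): max(41, 85, 61) = 85
E (White): max(46, 79, 43) = 79
B (Black): min(90, 85, 79) = 79
G (White): max(46, 21, 86) = 86
H (White): max(98, 5, 24) = 98
I (White): max(44, 42, 50) = 50
F (Black): min(86, 98, 50) = 50
K (White): max(72, 32, 54) = 72
L (White): max(57, 8, 65) = 65
M (White): max(66, 23, 50) = 66
J (Black): min(72, 65, 66) = 65
Root (White): max(79, 50, 65) = 79
White picks the child with the highest value: B (value 79).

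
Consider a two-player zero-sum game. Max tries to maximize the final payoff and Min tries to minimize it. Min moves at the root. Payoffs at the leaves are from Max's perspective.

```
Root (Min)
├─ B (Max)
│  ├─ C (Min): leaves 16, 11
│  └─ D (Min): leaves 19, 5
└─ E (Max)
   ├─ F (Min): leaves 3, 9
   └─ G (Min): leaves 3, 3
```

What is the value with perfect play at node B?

11

C: min(16, 11) = 11
D: min(19, 5) = 5
B: max(11, 5) = 11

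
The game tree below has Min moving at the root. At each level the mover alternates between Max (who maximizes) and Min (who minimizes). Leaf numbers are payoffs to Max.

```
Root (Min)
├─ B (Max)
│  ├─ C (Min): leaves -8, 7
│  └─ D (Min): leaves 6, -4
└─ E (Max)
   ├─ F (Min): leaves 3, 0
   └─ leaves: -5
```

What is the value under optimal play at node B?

-4

C: min(-8, 7) = -8
D: min(6, -4) = -4
B: max(-8, -4) = -4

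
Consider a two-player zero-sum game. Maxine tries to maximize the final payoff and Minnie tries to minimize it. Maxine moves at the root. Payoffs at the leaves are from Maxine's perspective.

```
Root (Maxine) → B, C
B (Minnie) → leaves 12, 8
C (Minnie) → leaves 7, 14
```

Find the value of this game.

B (Minnie): min(12, 8) = 8
C (Minnie): min(7, 14) = 7
Root (Maxine): max(8, 7) = 8

8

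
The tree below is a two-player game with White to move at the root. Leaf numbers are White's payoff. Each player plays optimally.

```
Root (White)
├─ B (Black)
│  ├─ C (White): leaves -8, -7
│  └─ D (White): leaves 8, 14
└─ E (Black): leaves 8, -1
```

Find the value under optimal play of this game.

-1

C (White): max(-8, -7) = -7
D (White): max(8, 14) = 14
B (Black): min(-7, 14) = -7
E (Black): min(8, -1) = -1
Root (White): max(-7, -1) = -1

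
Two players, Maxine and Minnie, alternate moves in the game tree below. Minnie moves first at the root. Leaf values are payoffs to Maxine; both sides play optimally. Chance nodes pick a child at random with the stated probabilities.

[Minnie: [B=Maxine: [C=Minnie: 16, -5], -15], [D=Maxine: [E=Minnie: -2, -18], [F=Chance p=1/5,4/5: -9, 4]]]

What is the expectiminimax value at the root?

-5

C (Minnie): min(16, -5) = -5
B (Maxine): max(-5, -15) = -5
E (Minnie): min(-2, -18) = -18
F (Chance): 1/5·-9 + 4/5·4 = 1.4
D (Maxine): max(-18, 1.4) = 1.4
Root (Minnie): min(-5, 1.4) = -5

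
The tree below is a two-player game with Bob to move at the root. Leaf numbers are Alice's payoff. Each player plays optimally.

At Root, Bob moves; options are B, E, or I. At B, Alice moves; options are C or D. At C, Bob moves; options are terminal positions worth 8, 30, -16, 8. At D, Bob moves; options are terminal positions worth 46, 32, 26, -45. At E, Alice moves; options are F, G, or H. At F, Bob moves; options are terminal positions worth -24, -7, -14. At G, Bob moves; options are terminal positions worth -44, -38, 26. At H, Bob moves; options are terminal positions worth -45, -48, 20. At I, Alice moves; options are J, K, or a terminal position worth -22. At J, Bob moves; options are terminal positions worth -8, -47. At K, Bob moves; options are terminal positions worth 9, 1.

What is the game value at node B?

C: min(8, 30, -16, 8) = -16
D: min(46, 32, 26, -45) = -45
B: max(-16, -45) = -16

-16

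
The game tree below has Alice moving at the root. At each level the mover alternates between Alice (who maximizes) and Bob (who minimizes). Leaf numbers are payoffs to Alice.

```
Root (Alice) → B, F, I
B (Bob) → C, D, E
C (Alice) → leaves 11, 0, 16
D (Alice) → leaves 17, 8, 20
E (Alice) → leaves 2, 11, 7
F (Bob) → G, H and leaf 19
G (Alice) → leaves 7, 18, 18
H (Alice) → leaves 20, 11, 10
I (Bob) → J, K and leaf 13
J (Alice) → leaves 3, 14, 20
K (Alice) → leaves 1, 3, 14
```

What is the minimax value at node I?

13

J: max(3, 14, 20) = 20
K: max(1, 3, 14) = 14
I: min(20, 14, 13) = 13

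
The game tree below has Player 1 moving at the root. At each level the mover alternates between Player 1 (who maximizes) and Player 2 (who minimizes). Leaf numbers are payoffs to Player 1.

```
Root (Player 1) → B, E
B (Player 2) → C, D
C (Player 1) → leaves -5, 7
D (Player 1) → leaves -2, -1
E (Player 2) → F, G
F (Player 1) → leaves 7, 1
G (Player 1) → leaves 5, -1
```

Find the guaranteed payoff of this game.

C (Player 1): max(-5, 7) = 7
D (Player 1): max(-2, -1) = -1
B (Player 2): min(7, -1) = -1
F (Player 1): max(7, 1) = 7
G (Player 1): max(5, -1) = 5
E (Player 2): min(7, 5) = 5
Root (Player 1): max(-1, 5) = 5

5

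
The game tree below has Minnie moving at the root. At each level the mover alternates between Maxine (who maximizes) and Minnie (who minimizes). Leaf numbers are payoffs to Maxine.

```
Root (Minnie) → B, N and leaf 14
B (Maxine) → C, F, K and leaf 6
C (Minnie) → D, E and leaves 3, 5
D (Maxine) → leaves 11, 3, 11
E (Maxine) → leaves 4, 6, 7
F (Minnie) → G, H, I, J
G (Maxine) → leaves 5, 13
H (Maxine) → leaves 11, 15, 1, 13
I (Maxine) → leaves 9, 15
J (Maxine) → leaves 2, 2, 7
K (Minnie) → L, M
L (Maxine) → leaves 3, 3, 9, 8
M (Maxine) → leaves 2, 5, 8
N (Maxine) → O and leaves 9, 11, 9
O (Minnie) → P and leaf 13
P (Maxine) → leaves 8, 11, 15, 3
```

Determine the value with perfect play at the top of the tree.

8

D (Maxine): max(11, 3, 11) = 11
E (Maxine): max(4, 6, 7) = 7
C (Minnie): min(11, 7, 3, 5) = 3
G (Maxine): max(5, 13) = 13
H (Maxine): max(11, 15, 1, 13) = 15
I (Maxine): max(9, 15) = 15
J (Maxine): max(2, 2, 7) = 7
F (Minnie): min(13, 15, 15, 7) = 7
L (Maxine): max(3, 3, 9, 8) = 9
M (Maxine): max(2, 5, 8) = 8
K (Minnie): min(9, 8) = 8
B (Maxine): max(3, 7, 8, 6) = 8
P (Maxine): max(8, 11, 15, 3) = 15
O (Minnie): min(15, 13) = 13
N (Maxine): max(13, 9, 11, 9) = 13
Root (Minnie): min(8, 13, 14) = 8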